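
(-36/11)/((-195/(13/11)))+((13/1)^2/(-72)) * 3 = -101957/14520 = -7.02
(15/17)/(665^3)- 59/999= -58992369778/998870854275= -0.06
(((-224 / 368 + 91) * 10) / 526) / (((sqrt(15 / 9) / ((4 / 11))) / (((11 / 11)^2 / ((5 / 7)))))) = 5292 * sqrt(15) / 30245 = 0.68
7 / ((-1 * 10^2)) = -7 / 100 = -0.07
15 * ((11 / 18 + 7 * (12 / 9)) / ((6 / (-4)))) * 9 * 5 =-4475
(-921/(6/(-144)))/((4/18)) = 99468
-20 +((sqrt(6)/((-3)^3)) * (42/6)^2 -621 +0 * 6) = -641 -49 * sqrt(6)/27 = -645.45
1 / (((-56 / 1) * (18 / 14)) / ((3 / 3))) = -1 / 72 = -0.01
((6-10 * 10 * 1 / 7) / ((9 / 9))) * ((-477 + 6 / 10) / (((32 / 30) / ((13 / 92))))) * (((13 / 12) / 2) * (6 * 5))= 87556365 / 10304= 8497.32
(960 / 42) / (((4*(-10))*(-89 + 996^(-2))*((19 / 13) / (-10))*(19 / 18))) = -0.04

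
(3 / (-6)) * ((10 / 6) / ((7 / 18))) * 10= -150 / 7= -21.43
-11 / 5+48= 229 / 5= 45.80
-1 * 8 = -8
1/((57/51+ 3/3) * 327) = 17/11772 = 0.00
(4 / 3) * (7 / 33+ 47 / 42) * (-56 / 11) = -3280 / 363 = -9.04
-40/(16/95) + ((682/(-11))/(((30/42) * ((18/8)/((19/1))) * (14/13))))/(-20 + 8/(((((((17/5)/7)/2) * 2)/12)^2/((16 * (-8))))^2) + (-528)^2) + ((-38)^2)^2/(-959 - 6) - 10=-8530672081803300929479/3542251475282546214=-2408.26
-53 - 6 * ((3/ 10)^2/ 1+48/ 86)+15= -41.89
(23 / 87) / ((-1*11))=-23 / 957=-0.02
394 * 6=2364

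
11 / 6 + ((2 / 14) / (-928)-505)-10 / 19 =-186503465 / 370272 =-503.69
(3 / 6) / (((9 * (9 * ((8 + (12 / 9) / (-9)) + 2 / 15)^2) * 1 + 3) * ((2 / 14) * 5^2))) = 0.00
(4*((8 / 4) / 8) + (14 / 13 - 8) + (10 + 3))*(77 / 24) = 1771 / 78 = 22.71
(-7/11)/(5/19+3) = -133/682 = -0.20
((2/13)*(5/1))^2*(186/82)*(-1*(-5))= 6.71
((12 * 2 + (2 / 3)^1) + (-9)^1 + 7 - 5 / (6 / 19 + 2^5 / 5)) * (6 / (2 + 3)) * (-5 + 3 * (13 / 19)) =-2349704 / 30305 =-77.54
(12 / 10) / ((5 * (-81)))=-2 / 675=-0.00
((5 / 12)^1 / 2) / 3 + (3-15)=-859 / 72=-11.93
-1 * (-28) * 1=28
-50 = -50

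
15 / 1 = 15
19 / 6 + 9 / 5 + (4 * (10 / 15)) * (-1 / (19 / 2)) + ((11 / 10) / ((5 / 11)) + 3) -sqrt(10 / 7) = 14401 / 1425 -sqrt(70) / 7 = 8.91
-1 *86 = -86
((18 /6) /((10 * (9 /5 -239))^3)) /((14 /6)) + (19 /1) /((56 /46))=1458026776135 /93420479936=15.61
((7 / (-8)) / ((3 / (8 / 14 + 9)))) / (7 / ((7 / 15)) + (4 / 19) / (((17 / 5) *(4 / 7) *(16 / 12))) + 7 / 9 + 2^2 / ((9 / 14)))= -21641 / 171174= -0.13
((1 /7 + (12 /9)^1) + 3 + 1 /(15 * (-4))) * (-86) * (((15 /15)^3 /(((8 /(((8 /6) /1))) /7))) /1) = -80539 /180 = -447.44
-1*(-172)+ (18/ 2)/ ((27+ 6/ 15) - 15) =10709/ 62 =172.73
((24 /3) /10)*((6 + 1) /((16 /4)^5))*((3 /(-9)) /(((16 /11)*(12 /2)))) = -77 /368640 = -0.00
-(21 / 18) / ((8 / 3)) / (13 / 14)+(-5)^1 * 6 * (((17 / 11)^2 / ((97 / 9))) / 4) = -2603893 / 1220648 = -2.13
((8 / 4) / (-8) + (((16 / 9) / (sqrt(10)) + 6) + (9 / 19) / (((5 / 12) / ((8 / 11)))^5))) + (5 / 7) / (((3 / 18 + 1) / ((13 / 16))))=8*sqrt(10) / 45 + 52184674024453 / 3748462025000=14.48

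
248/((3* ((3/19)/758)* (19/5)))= 939920/9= 104435.56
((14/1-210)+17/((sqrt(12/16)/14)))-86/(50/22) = -5846/25+476 * sqrt(3)/3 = 40.98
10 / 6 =5 / 3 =1.67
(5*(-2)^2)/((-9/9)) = -20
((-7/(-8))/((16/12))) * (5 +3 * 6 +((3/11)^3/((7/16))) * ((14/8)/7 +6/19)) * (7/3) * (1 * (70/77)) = 142666055/4450864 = 32.05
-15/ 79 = -0.19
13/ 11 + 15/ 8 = 269/ 88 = 3.06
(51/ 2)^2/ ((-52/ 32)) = -5202/ 13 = -400.15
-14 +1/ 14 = -195/ 14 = -13.93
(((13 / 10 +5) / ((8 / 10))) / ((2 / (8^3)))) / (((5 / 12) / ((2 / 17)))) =48384 / 85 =569.22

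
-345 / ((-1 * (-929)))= -345 / 929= -0.37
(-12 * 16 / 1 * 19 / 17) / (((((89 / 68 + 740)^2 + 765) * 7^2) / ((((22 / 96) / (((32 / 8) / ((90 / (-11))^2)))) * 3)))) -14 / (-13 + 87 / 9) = 3200194668831 / 761967723055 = 4.20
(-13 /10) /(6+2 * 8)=-13 /220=-0.06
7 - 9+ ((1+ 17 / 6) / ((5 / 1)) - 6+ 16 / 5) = -121 / 30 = -4.03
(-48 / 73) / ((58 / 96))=-2304 / 2117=-1.09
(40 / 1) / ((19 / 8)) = 320 / 19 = 16.84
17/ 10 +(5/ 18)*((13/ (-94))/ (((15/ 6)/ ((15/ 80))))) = 38287/ 22560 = 1.70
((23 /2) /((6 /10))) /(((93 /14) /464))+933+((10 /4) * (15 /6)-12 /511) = 1299093221 /570276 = 2278.01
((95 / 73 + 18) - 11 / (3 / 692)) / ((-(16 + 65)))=551449 / 17739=31.09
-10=-10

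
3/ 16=0.19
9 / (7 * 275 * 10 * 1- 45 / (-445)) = 801 / 1713259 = 0.00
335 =335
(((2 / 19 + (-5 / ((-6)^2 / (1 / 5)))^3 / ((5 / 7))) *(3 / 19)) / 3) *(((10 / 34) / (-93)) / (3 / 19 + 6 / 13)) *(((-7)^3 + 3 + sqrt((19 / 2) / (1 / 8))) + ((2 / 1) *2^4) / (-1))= 6063551 / 576423216- 6063551 *sqrt(19) / 107214718176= 0.01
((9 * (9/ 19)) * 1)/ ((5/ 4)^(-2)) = 2025/ 304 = 6.66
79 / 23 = 3.43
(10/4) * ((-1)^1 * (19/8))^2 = 1805/128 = 14.10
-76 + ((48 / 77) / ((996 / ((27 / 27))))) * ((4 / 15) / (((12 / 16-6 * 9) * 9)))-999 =-197556195439 / 183773205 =-1075.00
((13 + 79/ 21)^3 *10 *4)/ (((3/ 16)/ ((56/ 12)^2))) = 111652372480/ 5103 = 21879751.61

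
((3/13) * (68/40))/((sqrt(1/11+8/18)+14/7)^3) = 55483461/524596891 - 18797427 * sqrt(583)/5245968910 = 0.02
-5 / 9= -0.56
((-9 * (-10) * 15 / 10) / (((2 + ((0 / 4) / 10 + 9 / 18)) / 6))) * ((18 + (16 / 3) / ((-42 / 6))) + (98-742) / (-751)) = 30821688 / 5257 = 5862.98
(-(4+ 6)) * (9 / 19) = -90 / 19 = -4.74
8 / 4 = 2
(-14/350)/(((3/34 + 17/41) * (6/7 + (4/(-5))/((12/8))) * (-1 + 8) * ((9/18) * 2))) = -123/3505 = -0.04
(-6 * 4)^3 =-13824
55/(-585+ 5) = -11/116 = -0.09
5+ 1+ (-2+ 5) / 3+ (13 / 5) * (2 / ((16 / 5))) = 69 / 8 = 8.62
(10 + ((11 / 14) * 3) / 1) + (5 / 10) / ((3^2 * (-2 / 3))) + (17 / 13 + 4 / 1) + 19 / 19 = 20291 / 1092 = 18.58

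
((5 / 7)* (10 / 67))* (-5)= -250 / 469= -0.53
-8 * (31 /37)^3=-238328 /50653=-4.71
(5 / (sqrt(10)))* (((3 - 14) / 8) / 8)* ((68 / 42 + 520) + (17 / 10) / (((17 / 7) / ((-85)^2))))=-2577553* sqrt(10) / 5376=-1516.17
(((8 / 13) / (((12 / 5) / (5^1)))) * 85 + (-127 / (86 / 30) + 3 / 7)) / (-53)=-764216 / 622167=-1.23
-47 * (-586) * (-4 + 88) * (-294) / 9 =-75575248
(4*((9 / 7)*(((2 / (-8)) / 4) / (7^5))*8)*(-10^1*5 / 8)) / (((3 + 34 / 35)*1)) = 1125 / 4672346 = 0.00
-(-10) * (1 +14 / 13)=270 / 13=20.77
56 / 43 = 1.30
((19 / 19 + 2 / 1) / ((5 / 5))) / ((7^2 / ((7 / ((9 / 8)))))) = 8 / 21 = 0.38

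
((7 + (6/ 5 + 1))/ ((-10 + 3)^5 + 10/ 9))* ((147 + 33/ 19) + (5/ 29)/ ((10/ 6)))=-33952554/ 416702015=-0.08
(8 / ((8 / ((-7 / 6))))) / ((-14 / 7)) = 7 / 12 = 0.58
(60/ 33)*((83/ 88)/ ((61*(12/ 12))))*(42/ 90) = 0.01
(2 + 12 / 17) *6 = 276 / 17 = 16.24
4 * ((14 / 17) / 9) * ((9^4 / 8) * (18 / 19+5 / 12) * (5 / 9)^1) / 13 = 293895 / 16796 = 17.50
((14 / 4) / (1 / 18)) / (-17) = -63 / 17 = -3.71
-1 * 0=0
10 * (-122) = -1220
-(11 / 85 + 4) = -351 / 85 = -4.13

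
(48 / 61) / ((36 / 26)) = 104 / 183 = 0.57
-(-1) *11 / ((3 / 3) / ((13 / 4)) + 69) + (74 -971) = -808054 / 901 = -896.84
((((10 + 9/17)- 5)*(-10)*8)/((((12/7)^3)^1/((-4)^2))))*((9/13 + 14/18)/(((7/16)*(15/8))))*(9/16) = -25351424/17901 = -1416.20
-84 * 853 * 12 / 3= -286608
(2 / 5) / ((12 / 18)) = 3 / 5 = 0.60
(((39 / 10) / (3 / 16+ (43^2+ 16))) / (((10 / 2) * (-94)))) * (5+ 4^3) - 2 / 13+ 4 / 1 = 1753136318 / 455851825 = 3.85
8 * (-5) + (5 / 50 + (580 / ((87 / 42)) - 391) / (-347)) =-137343 / 3470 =-39.58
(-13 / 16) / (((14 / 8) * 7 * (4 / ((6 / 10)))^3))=-351 / 1568000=-0.00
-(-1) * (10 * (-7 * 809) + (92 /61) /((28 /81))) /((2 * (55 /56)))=-96716588 /3355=-28827.60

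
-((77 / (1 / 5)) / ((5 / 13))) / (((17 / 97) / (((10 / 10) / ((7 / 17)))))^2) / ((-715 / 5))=9409 / 7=1344.14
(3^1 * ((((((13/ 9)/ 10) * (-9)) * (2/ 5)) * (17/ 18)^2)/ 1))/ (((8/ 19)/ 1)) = -71383/ 21600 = -3.30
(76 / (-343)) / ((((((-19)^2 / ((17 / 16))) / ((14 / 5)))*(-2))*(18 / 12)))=0.00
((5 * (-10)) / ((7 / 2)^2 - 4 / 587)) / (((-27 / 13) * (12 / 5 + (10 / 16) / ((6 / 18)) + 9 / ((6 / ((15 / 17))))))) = 61048000 / 173816199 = 0.35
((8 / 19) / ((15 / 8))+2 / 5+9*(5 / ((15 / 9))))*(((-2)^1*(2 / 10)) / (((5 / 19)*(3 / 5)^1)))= -15746 / 225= -69.98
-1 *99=-99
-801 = -801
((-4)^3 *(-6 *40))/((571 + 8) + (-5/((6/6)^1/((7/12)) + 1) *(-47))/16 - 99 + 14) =1556480/50607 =30.76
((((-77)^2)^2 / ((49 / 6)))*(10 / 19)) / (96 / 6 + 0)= 10761135 / 76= 141593.88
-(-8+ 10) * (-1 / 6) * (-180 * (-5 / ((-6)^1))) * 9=-450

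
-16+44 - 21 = 7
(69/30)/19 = 23/190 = 0.12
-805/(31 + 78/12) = -322/15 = -21.47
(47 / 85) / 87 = 47 / 7395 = 0.01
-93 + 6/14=-648/7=-92.57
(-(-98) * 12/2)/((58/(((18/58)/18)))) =147/841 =0.17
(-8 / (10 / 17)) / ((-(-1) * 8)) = -17 / 10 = -1.70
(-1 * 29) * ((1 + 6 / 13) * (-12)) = 6612 / 13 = 508.62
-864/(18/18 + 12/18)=-2592/5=-518.40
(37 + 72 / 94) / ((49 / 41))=72775 / 2303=31.60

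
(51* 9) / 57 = 153 / 19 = 8.05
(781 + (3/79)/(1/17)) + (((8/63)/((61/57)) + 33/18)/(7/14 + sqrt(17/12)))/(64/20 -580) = 781.64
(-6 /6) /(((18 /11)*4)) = -11 /72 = -0.15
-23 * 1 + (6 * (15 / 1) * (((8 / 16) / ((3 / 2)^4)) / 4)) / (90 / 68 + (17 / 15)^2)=-22.15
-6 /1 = -6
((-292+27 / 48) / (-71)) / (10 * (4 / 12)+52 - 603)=-0.01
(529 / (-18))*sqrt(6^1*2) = -529*sqrt(3) / 9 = -101.81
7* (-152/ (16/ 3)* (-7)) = 2793/ 2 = 1396.50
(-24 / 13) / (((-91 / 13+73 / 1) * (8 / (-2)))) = 1 / 143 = 0.01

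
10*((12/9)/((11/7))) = 8.48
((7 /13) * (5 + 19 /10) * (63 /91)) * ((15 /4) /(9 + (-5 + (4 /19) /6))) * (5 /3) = 10773 /2704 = 3.98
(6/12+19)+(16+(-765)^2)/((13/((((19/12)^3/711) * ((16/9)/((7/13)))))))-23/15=20505421781/24188220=847.74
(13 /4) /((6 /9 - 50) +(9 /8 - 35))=-78 /1997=-0.04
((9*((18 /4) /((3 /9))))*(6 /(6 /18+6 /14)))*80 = 76545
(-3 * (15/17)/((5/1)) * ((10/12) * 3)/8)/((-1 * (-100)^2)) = 9/544000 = 0.00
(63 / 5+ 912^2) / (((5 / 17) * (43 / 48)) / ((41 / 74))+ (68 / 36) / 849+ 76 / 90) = 177190006795128 / 281673797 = 629061.02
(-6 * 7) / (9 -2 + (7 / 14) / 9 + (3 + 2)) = -108 / 31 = -3.48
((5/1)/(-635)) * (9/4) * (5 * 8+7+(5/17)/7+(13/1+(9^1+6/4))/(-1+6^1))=-554157/604520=-0.92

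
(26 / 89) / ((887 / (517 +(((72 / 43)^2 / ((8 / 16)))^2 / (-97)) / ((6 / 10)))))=4453027600034 / 26179369512271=0.17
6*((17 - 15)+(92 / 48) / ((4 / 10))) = 163 / 4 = 40.75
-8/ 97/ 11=-8/ 1067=-0.01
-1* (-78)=78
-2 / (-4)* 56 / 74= 0.38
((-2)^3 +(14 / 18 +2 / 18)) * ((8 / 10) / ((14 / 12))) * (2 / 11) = -1024 / 1155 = -0.89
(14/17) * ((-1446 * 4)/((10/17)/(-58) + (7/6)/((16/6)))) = -37572864/3371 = -11145.91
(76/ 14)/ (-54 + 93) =38/ 273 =0.14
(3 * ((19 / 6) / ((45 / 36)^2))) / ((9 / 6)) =4.05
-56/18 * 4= -112/9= -12.44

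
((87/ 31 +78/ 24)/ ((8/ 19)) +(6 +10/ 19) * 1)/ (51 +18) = 131373/ 433504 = 0.30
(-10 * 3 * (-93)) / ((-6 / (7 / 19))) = -3255 / 19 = -171.32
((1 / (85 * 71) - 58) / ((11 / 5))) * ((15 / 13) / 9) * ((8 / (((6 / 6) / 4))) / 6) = -18.03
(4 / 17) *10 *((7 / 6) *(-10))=-27.45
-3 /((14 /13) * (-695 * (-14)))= -39 /136220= -0.00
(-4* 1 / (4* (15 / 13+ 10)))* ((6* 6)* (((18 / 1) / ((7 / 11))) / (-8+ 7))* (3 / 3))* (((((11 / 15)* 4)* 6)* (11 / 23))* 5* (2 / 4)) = 1921.16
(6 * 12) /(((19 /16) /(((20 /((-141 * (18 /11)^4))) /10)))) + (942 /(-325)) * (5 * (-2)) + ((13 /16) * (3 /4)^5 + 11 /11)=62515265193481 /2079857295360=30.06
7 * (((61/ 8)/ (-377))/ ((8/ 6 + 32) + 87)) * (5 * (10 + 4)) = -44835/ 544388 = -0.08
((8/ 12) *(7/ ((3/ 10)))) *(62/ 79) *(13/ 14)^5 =57550415/ 6828444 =8.43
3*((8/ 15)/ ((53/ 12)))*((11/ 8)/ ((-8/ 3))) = -99/ 530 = -0.19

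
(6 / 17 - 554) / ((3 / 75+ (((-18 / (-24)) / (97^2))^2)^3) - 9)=668717496492959995778757211340800 / 10822253406906891899385921750463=61.79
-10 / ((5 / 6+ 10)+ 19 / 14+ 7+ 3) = -105 / 233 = -0.45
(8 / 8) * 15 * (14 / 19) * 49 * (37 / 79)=380730 / 1501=253.65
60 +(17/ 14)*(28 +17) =1605/ 14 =114.64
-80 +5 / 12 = -955 / 12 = -79.58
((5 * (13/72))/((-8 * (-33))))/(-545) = -13/2071872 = -0.00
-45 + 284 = 239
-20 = -20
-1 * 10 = -10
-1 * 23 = -23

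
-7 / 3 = -2.33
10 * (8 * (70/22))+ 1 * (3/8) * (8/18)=16811/66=254.71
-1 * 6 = -6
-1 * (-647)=647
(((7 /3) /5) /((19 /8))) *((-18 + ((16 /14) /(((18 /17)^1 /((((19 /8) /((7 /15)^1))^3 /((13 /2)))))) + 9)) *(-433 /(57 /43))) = -159797176501 /193163880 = -827.26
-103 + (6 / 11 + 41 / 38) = -42375 / 418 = -101.38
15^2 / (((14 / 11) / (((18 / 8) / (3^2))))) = 2475 / 56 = 44.20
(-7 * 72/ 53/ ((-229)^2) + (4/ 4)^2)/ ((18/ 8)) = 11115476/ 25014357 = 0.44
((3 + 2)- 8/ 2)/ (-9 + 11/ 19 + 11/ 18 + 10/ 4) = -171/ 908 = -0.19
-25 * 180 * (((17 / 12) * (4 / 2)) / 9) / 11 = -4250 / 33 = -128.79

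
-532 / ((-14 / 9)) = 342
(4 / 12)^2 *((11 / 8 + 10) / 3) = 91 / 216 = 0.42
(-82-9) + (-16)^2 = 165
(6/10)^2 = 9/25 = 0.36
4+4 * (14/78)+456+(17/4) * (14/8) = 292129/624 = 468.16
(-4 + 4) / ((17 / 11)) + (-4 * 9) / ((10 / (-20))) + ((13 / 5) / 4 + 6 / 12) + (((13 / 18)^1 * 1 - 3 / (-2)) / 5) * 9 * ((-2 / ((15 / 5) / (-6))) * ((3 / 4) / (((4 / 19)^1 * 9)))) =4769 / 60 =79.48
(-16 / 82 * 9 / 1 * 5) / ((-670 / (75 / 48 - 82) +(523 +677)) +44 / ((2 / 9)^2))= -463320 / 110775317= -0.00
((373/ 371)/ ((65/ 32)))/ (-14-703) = -11936/ 17290455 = -0.00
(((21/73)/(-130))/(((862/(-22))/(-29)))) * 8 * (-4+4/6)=17864/409019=0.04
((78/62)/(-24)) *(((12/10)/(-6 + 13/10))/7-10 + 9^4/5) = -27846767/407960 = -68.26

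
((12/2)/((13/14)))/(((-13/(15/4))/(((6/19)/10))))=-189/3211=-0.06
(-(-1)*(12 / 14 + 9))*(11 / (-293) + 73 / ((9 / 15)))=2458976 / 2051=1198.92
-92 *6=-552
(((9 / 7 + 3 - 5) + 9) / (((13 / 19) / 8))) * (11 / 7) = 96976 / 637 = 152.24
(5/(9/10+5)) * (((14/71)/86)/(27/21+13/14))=4900/5583937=0.00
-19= -19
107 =107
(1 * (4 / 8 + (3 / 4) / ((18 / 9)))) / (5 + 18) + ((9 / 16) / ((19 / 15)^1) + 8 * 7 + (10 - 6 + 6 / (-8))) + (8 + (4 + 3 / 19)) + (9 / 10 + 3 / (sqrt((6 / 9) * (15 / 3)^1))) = 74.43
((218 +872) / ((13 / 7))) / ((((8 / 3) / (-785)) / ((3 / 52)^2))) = -80858925 / 140608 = -575.07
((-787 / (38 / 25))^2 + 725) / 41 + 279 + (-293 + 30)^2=4499751917 / 59204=76004.19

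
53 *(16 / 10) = 424 / 5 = 84.80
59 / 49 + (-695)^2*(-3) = -71004616 / 49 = -1449073.80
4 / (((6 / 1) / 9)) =6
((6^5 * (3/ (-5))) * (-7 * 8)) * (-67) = -87526656/ 5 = -17505331.20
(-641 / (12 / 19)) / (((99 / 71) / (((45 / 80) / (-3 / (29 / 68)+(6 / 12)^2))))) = 25076561 / 415536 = 60.35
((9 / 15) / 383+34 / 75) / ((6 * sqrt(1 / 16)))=26134 / 86175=0.30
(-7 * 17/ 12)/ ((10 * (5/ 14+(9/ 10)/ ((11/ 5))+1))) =-539/ 960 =-0.56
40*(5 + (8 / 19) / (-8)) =3760 / 19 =197.89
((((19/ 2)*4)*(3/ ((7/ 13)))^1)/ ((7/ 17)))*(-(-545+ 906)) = -185612.94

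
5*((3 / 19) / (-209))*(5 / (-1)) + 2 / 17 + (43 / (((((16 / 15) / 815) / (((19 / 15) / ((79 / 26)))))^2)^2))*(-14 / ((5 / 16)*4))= -6673651865270490948876713451 / 1346254396450304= -4957199681477.02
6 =6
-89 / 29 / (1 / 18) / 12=-4.60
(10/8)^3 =125/64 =1.95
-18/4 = -4.50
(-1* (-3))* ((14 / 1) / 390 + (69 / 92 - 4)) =-2507 / 260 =-9.64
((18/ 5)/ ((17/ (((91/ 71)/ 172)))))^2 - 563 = -151656086325539/ 269371380100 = -563.00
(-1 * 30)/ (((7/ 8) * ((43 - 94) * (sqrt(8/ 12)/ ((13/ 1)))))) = 520 * sqrt(6)/ 119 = 10.70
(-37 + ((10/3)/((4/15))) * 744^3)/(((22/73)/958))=180006086507821/11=16364189682529.18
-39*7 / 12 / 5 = -4.55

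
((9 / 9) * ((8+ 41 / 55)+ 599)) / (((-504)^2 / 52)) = 8047 / 64680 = 0.12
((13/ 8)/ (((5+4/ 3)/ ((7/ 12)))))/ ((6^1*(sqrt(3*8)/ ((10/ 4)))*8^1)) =455*sqrt(6)/ 700416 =0.00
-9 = -9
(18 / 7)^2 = 324 / 49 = 6.61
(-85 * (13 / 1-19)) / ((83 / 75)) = 38250 / 83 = 460.84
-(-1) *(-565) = -565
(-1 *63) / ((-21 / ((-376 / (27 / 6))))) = -752 / 3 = -250.67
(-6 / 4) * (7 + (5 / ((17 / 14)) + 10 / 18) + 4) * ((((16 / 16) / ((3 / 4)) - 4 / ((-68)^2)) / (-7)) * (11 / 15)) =60946369 / 18571140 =3.28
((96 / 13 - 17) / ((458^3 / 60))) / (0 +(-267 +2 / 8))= 0.00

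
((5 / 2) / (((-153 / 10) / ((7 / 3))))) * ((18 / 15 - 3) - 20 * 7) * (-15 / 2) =-124075 / 306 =-405.47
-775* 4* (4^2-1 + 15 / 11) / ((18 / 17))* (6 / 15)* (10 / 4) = -527000 / 11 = -47909.09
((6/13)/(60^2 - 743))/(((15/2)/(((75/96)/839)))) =5/249290392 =0.00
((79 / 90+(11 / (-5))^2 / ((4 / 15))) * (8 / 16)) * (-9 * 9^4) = -4494285 / 8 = -561785.62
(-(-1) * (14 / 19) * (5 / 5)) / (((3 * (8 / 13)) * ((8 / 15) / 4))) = 455 / 152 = 2.99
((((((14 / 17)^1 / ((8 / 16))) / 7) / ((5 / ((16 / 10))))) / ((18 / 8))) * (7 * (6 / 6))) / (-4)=-224 / 3825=-0.06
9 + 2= 11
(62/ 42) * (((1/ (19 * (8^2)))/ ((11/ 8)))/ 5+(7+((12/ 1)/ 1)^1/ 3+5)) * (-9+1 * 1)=-1382197/ 7315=-188.95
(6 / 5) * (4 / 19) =0.25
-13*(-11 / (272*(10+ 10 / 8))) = 143 / 3060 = 0.05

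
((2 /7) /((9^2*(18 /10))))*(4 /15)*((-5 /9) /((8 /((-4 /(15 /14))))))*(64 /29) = 512 /1712421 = 0.00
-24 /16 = -3 /2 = -1.50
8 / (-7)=-8 / 7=-1.14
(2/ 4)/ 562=1/ 1124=0.00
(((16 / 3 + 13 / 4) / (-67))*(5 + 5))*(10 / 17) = -2575 / 3417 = -0.75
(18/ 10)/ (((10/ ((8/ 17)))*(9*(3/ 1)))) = 4/ 1275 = 0.00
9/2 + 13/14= 5.43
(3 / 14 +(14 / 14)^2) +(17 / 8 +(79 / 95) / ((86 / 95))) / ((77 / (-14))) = 8753 / 13244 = 0.66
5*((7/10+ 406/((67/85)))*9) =3110121/134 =23209.86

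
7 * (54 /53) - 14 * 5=-3332 /53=-62.87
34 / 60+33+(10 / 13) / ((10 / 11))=13421 / 390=34.41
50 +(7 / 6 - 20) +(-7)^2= 481 / 6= 80.17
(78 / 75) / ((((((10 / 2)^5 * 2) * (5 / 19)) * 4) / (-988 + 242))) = -92131 / 781250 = -0.12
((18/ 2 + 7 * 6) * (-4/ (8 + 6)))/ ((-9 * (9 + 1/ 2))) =68/ 399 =0.17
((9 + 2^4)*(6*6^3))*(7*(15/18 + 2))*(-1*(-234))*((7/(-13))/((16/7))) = -35423325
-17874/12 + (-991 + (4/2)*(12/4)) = -4949/2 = -2474.50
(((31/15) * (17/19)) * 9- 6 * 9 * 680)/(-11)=3336.67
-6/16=-3/8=-0.38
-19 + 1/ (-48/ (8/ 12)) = -1369/ 72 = -19.01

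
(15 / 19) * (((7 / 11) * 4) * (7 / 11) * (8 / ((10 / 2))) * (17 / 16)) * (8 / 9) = 1.93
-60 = -60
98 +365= 463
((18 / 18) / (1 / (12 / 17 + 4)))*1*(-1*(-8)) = 640 / 17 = 37.65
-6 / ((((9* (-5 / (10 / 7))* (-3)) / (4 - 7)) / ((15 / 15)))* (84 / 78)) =26 / 147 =0.18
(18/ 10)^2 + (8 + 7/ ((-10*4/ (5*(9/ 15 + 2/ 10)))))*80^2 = 1168081/ 25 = 46723.24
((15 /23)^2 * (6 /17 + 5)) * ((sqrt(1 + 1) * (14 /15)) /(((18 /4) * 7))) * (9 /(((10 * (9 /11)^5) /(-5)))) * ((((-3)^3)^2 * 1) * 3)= -146556410 * sqrt(2) /80937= -2560.78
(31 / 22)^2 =961 / 484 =1.99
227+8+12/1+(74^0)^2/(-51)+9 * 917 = 433499/51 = 8499.98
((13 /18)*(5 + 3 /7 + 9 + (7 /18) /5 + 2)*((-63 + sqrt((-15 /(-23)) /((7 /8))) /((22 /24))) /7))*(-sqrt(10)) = -540748*sqrt(483) /2343033 + 135187*sqrt(10) /1260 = 334.21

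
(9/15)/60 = 1/100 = 0.01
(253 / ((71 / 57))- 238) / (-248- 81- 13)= 2477 / 24282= 0.10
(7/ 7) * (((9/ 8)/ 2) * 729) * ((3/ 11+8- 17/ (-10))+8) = 12971097/ 1760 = 7369.94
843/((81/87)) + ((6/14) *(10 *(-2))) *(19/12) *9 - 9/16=789001/1008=782.74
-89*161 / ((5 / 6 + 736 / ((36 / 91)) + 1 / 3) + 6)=-257922 / 33617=-7.67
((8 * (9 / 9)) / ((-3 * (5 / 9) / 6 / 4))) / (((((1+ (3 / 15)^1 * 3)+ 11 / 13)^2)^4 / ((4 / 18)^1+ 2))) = -81573072100000000 / 408485828788939521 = -0.20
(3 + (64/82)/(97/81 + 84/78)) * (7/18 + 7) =14553791/589170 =24.70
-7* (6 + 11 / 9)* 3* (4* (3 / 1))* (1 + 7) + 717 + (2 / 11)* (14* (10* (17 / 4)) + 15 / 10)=-13734.55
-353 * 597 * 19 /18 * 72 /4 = -4004079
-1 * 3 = -3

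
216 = 216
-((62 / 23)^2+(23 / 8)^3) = -8404471 / 270848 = -31.03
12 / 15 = 4 / 5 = 0.80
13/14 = 0.93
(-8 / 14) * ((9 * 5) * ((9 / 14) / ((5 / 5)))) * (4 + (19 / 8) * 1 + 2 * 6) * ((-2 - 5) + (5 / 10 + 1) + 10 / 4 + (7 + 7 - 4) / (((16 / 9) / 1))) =-25515 / 32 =-797.34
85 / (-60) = -1.42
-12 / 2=-6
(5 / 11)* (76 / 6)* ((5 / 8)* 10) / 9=2375 / 594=4.00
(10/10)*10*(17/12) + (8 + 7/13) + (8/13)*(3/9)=1787/78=22.91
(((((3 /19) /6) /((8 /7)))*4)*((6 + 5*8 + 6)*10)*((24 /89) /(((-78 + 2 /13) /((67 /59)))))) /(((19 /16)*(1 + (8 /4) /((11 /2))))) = -5072704 /43599053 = -0.12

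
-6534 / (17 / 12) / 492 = -6534 / 697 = -9.37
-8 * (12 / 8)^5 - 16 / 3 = -66.08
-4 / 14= -2 / 7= -0.29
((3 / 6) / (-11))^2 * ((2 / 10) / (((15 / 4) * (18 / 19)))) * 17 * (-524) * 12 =-338504 / 27225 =-12.43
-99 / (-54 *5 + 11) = 0.38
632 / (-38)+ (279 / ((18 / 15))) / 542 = -333709 / 20596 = -16.20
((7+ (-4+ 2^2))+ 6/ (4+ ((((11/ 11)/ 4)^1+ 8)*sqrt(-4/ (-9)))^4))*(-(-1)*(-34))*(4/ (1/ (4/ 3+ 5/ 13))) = -55224616/ 33735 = -1637.01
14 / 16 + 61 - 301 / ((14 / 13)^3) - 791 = -47536 / 49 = -970.12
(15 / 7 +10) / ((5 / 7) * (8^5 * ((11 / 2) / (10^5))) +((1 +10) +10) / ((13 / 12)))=0.59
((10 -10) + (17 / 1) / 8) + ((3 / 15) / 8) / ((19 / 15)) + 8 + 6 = 16.14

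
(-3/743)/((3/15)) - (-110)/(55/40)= 79.98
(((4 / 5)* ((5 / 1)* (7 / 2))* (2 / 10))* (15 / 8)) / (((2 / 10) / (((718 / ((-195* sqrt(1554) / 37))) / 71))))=-359* sqrt(1554) / 11076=-1.28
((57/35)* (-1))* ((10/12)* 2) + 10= 7.29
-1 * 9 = -9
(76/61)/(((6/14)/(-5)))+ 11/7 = -16607/1281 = -12.96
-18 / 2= -9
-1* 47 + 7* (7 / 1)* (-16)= -831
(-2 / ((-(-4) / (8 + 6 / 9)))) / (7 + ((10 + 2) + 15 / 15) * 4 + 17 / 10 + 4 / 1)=-0.07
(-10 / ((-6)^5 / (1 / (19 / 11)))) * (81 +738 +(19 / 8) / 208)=74955925 / 122923008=0.61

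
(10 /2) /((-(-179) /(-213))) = -1065 /179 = -5.95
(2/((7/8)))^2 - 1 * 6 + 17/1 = 795/49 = 16.22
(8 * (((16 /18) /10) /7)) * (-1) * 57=-608 /105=-5.79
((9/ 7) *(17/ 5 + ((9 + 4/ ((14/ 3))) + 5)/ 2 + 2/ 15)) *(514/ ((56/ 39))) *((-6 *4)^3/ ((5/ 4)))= -478440608256/ 8575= -55794823.12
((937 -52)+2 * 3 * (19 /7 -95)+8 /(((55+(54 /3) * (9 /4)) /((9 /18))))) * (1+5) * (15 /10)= 3986865 /1337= 2981.95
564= 564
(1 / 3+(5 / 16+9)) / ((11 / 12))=463 / 44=10.52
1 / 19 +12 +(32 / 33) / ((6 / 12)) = 8773 / 627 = 13.99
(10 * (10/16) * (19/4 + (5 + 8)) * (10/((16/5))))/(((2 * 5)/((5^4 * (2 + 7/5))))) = 18859375/256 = 73669.43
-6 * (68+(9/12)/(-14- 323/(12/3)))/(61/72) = -481.52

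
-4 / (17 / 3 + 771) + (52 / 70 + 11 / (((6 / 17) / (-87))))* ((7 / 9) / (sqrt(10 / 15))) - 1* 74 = -63251* sqrt(6) / 60 - 86216 / 1165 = -2656.22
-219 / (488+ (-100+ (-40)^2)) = -219 / 1988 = -0.11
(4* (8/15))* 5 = 32/3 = 10.67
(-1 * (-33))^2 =1089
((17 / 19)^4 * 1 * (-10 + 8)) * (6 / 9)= -334084 / 390963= -0.85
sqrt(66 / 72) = sqrt(33) / 6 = 0.96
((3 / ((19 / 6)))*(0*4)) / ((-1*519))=0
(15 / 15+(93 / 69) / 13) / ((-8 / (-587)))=80.98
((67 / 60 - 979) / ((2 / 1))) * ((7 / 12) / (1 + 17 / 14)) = -128.81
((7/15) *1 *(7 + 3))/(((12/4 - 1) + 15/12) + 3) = 56/75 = 0.75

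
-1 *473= -473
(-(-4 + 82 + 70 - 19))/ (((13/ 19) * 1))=-2451/ 13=-188.54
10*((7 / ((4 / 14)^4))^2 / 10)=282475249 / 256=1103418.94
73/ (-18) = -73/ 18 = -4.06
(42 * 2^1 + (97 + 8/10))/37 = 909/185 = 4.91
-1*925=-925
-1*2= -2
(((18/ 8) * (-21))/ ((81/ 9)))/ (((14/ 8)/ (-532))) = 1596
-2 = -2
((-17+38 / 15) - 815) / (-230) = 6221 / 1725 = 3.61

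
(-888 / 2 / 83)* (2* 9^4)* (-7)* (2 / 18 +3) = 1528686.65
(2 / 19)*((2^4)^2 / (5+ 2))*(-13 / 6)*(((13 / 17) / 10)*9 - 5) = 1219712 / 33915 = 35.96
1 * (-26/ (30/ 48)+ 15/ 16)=-3253/ 80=-40.66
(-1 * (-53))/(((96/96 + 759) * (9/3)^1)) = 53/2280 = 0.02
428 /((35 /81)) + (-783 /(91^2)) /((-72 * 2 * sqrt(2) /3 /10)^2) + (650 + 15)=8773949957 /5299840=1655.51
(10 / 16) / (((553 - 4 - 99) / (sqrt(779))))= sqrt(779) / 720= 0.04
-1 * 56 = -56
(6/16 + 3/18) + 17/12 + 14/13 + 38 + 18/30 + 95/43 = 2941093/67080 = 43.84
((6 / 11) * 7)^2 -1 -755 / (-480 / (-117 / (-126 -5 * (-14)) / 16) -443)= 267489436 / 19437077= 13.76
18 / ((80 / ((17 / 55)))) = 153 / 2200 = 0.07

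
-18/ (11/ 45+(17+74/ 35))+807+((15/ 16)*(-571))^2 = 224301450273/ 780544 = 287365.54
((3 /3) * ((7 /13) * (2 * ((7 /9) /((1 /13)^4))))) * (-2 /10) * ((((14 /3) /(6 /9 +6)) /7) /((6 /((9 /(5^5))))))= -107653 /468750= -0.23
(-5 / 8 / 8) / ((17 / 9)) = -45 / 1088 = -0.04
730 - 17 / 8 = 5823 / 8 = 727.88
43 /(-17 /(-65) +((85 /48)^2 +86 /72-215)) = -6439680 /31510727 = -0.20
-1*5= -5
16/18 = 8/9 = 0.89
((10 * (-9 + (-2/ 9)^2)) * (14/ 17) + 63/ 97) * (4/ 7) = -5576428/ 133569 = -41.75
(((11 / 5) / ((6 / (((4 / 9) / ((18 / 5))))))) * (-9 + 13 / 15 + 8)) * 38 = -836 / 3645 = -0.23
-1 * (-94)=94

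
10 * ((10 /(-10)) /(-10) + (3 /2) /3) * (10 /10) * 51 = 306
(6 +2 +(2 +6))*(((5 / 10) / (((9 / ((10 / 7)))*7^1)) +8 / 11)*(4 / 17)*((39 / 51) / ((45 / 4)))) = 11924224 / 63087255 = 0.19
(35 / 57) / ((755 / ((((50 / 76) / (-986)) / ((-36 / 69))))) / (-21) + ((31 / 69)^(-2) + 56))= -27076175 / 1236952514499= -0.00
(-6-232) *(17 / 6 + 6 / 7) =-2635 / 3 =-878.33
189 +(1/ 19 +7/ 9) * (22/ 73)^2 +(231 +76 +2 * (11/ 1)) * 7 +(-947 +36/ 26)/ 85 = 2498171295493/ 1006941195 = 2480.95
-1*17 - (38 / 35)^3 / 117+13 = -20120372 / 5016375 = -4.01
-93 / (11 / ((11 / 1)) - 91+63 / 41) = 41 / 39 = 1.05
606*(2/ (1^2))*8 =9696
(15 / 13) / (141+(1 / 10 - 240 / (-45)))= 450 / 57109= 0.01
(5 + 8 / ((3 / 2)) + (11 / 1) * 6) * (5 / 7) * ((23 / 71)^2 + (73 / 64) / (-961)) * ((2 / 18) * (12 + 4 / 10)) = 2455461889 / 315042336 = 7.79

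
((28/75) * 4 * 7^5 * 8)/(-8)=-1882384/75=-25098.45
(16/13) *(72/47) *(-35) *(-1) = 40320/611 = 65.99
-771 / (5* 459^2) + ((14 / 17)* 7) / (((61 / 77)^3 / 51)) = 47129527862653 / 79700973435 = 591.33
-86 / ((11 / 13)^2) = -14534 / 121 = -120.12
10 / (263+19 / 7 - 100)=7 / 116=0.06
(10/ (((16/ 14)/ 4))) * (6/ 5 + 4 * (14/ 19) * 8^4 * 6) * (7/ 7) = 2535250.42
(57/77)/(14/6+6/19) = 3249/11627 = 0.28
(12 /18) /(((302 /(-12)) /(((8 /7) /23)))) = -32 /24311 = -0.00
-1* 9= -9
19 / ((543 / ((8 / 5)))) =152 / 2715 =0.06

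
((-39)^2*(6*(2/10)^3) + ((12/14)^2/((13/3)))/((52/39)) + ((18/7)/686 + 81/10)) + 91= 1344023251/7803250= 172.24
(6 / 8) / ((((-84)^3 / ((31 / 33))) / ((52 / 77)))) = -403 / 502020288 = -0.00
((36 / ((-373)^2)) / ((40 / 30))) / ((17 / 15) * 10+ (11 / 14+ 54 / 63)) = 1134 / 75825305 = 0.00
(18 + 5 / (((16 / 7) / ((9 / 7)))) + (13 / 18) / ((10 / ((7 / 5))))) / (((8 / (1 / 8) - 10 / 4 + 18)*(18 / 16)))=75289 / 321975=0.23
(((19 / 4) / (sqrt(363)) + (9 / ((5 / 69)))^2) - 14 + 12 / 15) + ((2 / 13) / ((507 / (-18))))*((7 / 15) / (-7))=19*sqrt(3) / 132 + 846528287 / 54925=15412.69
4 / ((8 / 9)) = 9 / 2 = 4.50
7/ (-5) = -7/ 5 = -1.40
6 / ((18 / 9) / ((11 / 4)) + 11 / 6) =396 / 169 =2.34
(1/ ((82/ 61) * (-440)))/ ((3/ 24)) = -61/ 4510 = -0.01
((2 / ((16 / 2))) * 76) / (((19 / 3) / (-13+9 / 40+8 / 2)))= -1053 / 40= -26.32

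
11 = 11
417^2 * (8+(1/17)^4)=116187239241/83521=1391114.08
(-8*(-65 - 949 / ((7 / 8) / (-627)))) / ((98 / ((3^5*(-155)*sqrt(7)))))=717100771140*sqrt(7) / 343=5531400307.32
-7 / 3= -2.33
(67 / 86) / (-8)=-67 / 688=-0.10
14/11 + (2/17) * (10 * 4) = 1118/187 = 5.98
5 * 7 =35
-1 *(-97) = 97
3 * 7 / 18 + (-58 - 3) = -359 / 6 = -59.83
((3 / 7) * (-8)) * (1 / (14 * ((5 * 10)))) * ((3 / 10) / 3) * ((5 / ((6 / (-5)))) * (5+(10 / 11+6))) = 131 / 5390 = 0.02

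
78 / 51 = 26 / 17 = 1.53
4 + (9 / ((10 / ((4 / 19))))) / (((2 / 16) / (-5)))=-68 / 19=-3.58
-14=-14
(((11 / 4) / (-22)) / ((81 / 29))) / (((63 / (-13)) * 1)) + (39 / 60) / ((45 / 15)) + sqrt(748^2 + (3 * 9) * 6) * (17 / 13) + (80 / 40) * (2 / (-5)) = -23437 / 40824 + 17 * sqrt(559666) / 13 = 977.72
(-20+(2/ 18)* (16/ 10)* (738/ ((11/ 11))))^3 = 171879616/ 125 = 1375036.93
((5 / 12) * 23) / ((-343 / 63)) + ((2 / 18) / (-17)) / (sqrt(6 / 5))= -1.77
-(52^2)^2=-7311616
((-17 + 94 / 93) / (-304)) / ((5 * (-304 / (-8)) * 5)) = 1487 / 26858400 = 0.00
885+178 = 1063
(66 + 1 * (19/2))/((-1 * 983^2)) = -151/1932578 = -0.00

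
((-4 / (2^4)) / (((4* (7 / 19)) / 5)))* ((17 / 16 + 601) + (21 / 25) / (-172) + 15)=-201654429 / 385280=-523.40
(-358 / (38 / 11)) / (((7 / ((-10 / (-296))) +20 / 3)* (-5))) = 5907 / 60952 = 0.10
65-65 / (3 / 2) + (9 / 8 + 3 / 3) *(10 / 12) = 375 / 16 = 23.44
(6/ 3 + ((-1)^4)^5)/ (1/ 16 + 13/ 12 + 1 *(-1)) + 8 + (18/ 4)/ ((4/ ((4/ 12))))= 1621/ 56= 28.95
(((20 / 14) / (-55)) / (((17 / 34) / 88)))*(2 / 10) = -32 / 35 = -0.91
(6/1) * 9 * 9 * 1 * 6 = 2916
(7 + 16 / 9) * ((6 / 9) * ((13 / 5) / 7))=2054 / 945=2.17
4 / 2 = 2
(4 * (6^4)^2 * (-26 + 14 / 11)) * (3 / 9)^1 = -609140736 / 11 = -55376430.55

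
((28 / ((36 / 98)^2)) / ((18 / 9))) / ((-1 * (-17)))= 16807 / 2754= 6.10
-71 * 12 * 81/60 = -1150.20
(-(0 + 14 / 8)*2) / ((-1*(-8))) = -7 / 16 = -0.44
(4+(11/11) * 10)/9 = 14/9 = 1.56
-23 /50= -0.46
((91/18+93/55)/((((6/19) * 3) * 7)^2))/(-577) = -0.00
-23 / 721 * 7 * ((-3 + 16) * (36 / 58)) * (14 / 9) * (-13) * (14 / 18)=761852 / 26883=28.34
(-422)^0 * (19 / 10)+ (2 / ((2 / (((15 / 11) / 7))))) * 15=3713 / 770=4.82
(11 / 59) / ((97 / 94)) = 1034 / 5723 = 0.18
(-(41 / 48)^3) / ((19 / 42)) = -482447 / 350208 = -1.38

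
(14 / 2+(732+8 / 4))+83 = 824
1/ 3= 0.33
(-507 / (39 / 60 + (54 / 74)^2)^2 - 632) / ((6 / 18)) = -3127759716984 / 1048270129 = -2983.73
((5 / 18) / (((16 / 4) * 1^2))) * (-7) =-35 / 72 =-0.49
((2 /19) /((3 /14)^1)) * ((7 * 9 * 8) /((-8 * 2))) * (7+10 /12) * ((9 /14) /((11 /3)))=-8883 /418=-21.25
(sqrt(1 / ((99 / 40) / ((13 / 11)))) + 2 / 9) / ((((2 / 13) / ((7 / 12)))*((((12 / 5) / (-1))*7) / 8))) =-65*sqrt(130) / 594-65 / 162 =-1.65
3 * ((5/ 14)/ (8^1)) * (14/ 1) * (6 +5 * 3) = 315/ 8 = 39.38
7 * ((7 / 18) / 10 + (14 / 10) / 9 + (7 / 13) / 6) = 931 / 468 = 1.99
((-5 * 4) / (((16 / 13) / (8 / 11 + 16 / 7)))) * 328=-1236560 / 77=-16059.22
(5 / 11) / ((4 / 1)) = 5 / 44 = 0.11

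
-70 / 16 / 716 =-35 / 5728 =-0.01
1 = 1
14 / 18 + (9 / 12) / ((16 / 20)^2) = 1123 / 576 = 1.95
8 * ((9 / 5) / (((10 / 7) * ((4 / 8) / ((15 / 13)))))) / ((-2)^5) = -189 / 260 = -0.73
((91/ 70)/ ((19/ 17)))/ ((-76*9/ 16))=-442/ 16245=-0.03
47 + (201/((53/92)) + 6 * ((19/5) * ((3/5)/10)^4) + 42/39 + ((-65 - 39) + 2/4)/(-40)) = 8603249721601/21531250000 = 399.57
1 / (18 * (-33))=-1 / 594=-0.00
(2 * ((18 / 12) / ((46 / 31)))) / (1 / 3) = 279 / 46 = 6.07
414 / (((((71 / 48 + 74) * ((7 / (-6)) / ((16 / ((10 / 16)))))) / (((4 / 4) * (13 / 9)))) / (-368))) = 63975.71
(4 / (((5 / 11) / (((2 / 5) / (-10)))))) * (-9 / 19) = 396 / 2375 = 0.17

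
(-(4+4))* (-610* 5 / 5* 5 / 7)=24400 / 7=3485.71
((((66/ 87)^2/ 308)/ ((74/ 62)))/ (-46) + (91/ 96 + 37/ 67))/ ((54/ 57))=918437590583/ 580018888512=1.58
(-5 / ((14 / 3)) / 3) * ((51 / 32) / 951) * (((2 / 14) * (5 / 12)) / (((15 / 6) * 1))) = -85 / 5964672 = -0.00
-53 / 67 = -0.79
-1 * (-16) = 16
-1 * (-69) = 69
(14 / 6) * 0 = 0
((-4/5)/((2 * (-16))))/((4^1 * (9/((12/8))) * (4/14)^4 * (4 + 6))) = 0.02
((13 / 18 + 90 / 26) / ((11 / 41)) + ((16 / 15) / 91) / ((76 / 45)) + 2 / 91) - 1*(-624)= 19906345 / 31122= 639.62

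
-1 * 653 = -653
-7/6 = -1.17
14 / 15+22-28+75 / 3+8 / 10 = 311 / 15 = 20.73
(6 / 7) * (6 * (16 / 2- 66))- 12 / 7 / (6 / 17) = -2122 / 7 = -303.14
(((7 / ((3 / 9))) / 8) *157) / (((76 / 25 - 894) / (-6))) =35325 / 12728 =2.78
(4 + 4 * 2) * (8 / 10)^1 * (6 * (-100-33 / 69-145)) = -1626048 / 115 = -14139.55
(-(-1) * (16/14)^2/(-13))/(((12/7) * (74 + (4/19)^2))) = -2888/3648645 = -0.00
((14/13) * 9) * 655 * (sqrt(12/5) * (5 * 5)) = 825300 * sqrt(15)/13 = 245874.86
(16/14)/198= 4/693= 0.01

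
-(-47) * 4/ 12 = 15.67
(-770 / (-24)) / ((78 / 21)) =2695 / 312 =8.64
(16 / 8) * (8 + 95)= 206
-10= -10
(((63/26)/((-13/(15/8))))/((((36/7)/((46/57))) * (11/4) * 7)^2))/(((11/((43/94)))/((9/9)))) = -796145/824372642808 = -0.00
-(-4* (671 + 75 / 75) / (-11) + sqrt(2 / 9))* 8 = -21504 / 11 - 8* sqrt(2) / 3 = -1958.68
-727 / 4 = -181.75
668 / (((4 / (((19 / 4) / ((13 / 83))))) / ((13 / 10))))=263359 / 40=6583.98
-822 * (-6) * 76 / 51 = 124944 / 17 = 7349.65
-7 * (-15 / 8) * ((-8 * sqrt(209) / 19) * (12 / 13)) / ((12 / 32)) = -3360 * sqrt(209) / 247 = -196.66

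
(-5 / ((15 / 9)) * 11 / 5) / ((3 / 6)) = -66 / 5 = -13.20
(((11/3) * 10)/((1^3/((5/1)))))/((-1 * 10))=-55/3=-18.33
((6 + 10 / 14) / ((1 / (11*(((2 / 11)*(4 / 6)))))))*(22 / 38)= 2068 / 399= 5.18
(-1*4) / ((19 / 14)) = -56 / 19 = -2.95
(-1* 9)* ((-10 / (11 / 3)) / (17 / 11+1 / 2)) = 12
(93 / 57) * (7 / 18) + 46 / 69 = 445 / 342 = 1.30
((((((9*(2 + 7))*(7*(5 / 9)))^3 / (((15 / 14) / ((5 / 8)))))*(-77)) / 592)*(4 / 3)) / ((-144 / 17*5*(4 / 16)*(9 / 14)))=550009075 / 1184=464534.69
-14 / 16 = -0.88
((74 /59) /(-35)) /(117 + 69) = -37 /192045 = -0.00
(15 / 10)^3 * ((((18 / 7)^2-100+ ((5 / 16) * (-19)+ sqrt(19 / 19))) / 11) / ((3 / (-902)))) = 28445103 / 3136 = 9070.50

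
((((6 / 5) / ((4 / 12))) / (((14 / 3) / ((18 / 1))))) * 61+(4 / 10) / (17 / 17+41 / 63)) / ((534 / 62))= 15934341 / 161980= 98.37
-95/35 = -19/7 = -2.71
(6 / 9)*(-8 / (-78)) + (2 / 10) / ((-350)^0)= 157 / 585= 0.27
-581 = -581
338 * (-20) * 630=-4258800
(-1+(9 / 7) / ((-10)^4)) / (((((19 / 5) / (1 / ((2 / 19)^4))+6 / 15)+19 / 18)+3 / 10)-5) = 4320614421 / 14017780000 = 0.31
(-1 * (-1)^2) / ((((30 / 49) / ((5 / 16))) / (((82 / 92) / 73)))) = -2009 / 322368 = -0.01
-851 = -851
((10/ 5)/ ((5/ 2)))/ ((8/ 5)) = 1/ 2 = 0.50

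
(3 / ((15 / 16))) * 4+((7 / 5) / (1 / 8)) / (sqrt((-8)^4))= 519 / 40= 12.98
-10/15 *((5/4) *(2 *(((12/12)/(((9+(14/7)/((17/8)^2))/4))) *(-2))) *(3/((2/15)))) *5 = 433500/2729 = 158.85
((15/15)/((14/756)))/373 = 54/373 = 0.14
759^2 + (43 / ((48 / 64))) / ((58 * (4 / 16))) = 50119391 / 87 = 576084.95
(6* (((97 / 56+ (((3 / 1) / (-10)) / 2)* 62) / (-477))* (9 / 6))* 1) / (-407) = -2119 / 6039880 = -0.00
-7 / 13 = -0.54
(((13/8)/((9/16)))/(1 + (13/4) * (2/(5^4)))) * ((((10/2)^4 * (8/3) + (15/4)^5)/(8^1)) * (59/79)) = 3546476171875/5517268992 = 642.80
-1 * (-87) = 87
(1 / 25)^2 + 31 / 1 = 19376 / 625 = 31.00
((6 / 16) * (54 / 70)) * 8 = 81 / 35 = 2.31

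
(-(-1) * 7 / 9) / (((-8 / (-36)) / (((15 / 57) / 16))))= 35 / 608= 0.06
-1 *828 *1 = -828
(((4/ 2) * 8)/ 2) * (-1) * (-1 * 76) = 608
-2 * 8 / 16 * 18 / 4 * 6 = -27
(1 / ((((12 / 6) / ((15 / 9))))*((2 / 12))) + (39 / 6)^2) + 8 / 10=961 / 20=48.05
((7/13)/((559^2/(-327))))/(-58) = 2289/235610674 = 0.00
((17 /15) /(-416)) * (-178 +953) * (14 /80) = -3689 /9984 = -0.37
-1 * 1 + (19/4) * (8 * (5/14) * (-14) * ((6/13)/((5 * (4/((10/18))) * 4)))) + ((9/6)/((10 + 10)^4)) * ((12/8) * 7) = -1.61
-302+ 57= -245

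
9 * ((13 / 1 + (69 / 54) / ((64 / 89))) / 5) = 17023 / 640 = 26.60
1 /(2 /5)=5 /2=2.50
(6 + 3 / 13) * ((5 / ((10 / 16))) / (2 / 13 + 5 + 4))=648 / 119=5.45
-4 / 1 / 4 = -1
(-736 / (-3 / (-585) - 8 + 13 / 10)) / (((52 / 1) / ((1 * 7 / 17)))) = 5520 / 6341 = 0.87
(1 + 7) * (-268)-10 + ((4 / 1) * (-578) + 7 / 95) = -4465.93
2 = 2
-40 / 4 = -10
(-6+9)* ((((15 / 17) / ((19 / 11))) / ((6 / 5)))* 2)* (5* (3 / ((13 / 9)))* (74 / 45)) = 183150 / 4199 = 43.62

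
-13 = -13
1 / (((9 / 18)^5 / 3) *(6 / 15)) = 240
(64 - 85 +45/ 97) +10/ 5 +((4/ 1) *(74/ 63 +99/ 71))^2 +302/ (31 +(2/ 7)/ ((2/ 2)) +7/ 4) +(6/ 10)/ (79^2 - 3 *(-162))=165961175329460503/ 1725180938628525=96.20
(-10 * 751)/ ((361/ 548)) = -4115480/ 361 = -11400.22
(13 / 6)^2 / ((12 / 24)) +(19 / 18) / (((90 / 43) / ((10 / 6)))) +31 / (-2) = -5123 / 972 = -5.27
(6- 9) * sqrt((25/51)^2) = -25/17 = -1.47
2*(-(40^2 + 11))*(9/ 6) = -4833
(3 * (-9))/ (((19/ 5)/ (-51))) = 6885/ 19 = 362.37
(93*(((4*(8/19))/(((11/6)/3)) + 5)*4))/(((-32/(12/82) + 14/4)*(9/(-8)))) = 3216064/269819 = 11.92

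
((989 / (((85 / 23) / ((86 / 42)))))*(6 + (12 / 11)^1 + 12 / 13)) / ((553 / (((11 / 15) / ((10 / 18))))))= 1120926666 / 106936375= 10.48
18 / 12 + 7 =17 / 2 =8.50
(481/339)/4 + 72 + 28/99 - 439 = -16393987/44748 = -366.36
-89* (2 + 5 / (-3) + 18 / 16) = -3115 / 24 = -129.79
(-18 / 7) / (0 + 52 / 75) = -675 / 182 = -3.71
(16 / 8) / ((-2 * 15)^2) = 1 / 450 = 0.00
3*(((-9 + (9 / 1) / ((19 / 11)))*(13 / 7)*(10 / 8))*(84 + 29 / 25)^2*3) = -9545741946 / 16625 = -574179.97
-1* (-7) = 7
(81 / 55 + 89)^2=24760576 / 3025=8185.31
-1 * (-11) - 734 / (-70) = 752 / 35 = 21.49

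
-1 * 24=-24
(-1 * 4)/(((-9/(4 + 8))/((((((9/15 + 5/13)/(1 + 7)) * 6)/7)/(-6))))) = -128/1365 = -0.09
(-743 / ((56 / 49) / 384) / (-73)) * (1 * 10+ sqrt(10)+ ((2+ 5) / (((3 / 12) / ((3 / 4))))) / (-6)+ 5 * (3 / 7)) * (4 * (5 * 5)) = 24964800 * sqrt(10) / 73+ 215767200 / 73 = 4037162.05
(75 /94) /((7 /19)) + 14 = 10637 /658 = 16.17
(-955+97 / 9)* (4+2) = -16996 / 3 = -5665.33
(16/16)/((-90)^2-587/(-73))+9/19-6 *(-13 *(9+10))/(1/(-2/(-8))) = 8343833813/22491706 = 370.97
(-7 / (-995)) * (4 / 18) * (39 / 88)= 91 / 131340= 0.00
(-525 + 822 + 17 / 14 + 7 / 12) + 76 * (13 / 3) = 52763 / 84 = 628.13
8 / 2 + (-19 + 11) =-4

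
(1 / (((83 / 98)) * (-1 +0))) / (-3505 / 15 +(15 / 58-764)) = 0.00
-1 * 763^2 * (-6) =3493014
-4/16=-1/4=-0.25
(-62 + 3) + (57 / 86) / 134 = -679859 / 11524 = -59.00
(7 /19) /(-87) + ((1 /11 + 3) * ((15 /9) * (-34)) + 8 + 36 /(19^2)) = -19238005 /115159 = -167.06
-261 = -261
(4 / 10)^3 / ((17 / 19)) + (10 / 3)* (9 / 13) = 65726 / 27625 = 2.38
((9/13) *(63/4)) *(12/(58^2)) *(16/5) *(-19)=-129276/54665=-2.36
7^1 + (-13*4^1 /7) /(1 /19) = -939 /7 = -134.14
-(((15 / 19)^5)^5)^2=-63762150021404958690340780691485633724369108676910400390625 / 8663234049605954426644038200675212212900743262211018069459689001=-0.00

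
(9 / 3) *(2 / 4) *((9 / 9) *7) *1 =10.50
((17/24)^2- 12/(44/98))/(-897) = 166165/5683392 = 0.03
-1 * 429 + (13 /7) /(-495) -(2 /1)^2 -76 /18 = -168332 /385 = -437.23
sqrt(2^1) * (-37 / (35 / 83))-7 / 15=-3071 * sqrt(2) / 35-7 / 15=-124.55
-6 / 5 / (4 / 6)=-9 / 5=-1.80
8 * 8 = 64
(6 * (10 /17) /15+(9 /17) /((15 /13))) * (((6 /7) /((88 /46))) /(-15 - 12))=-1357 /117810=-0.01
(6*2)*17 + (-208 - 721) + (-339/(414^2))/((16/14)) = -725.00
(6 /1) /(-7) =-6 /7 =-0.86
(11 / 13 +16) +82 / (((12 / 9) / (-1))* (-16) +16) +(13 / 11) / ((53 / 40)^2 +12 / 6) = 931472837 / 48120072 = 19.36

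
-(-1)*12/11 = 12/11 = 1.09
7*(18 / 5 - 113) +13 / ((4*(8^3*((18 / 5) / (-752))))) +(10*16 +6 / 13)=-90854063 / 149760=-606.66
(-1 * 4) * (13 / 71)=-52 / 71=-0.73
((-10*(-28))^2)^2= 6146560000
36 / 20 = 9 / 5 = 1.80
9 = 9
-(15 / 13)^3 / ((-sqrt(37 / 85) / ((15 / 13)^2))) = 759375 * sqrt(3145) / 13737841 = 3.10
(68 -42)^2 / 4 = 169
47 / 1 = 47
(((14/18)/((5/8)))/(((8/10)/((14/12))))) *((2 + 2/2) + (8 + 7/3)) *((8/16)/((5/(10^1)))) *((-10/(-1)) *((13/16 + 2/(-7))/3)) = 10325/243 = 42.49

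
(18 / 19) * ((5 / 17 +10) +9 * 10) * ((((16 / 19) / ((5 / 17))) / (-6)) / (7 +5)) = -3.78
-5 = -5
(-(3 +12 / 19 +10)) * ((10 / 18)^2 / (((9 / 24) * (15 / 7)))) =-72520 / 13851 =-5.24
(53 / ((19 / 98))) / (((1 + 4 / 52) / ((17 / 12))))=81991 / 228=359.61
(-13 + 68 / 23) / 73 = -231 / 1679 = -0.14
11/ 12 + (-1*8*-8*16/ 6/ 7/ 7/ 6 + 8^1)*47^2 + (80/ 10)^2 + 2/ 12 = 33550231/ 1764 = 19019.41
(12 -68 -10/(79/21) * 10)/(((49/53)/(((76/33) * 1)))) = -3754096/18249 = -205.72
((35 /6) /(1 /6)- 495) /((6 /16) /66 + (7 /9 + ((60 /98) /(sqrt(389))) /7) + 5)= -305487703353349440 /3840814675342181 + 11876365670400 * sqrt(389) /3840814675342181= -79.48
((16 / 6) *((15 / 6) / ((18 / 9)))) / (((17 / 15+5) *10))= 5 / 92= 0.05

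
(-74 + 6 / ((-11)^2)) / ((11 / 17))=-152116 / 1331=-114.29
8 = 8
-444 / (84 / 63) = -333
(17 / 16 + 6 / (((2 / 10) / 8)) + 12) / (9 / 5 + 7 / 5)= 20245 / 256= 79.08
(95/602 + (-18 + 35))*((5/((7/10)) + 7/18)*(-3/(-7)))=3267407/58996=55.38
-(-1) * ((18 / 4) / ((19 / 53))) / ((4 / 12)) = 1431 / 38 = 37.66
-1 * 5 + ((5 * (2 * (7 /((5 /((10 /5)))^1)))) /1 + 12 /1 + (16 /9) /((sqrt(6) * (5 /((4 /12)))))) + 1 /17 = 8 * sqrt(6) /405 + 596 /17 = 35.11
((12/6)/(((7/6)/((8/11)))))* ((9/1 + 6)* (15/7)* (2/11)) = 43200/5929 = 7.29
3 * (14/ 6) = 7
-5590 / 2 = -2795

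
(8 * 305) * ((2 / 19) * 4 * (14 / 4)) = 68320 / 19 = 3595.79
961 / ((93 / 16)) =496 / 3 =165.33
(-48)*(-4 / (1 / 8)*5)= 7680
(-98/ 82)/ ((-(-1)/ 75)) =-3675/ 41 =-89.63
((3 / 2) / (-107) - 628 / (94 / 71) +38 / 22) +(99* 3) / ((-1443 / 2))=-25173648849 / 53216878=-473.04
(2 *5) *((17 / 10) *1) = 17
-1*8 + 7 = -1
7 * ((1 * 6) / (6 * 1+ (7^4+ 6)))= 42 / 2413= 0.02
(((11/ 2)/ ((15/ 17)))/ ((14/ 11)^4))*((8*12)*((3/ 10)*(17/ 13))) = 139631217/ 1560650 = 89.47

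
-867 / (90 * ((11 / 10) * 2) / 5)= -1445 / 66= -21.89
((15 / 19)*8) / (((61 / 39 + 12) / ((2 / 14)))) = 4680 / 70357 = 0.07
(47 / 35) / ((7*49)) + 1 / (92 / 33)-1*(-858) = 948027169 / 1104460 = 858.36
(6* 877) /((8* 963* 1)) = 877 /1284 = 0.68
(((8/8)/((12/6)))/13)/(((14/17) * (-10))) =-17/3640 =-0.00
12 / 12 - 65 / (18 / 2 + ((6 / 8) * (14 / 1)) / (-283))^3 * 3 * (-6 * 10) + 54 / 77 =20050587021403 / 1116973327701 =17.95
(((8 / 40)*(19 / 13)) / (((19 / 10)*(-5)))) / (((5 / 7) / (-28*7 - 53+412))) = -7.02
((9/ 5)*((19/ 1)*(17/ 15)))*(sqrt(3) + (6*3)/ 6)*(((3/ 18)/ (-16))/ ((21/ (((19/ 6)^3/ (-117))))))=2215457*sqrt(3)/ 424569600 + 2215457/ 141523200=0.02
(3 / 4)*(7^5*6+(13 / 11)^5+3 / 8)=389787279099 / 5153632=75633.51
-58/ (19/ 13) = -754/ 19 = -39.68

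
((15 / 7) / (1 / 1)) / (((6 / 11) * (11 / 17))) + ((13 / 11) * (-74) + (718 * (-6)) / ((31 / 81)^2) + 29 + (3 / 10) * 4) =-21801760731 / 739970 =-29463.03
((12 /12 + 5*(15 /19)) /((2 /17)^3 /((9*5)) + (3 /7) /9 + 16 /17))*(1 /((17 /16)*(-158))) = -68458320 /2296996811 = -0.03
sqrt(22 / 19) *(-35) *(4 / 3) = -140 *sqrt(418) / 57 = -50.22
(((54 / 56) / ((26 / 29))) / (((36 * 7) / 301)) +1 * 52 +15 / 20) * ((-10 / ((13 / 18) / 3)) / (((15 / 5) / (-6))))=21242115 / 4732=4489.04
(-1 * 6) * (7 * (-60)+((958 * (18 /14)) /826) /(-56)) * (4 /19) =204001893 /384503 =530.56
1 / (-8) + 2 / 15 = 1 / 120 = 0.01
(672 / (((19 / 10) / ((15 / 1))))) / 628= 25200 / 2983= 8.45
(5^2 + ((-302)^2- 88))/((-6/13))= -1184833/6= -197472.17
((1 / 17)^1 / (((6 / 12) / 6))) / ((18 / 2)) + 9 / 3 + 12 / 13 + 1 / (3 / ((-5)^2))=2726 / 221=12.33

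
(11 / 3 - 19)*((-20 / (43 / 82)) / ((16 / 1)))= 4715 / 129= 36.55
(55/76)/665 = 11/10108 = 0.00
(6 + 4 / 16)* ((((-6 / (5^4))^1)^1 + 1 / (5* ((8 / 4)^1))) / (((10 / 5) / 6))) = 339 / 200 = 1.70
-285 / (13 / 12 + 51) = -684 / 125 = -5.47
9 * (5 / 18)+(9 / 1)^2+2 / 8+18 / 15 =1699 / 20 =84.95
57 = 57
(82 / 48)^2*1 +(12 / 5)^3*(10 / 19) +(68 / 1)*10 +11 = 191846731 / 273600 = 701.19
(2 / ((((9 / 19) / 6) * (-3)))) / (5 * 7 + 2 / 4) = -0.24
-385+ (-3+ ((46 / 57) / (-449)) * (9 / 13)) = -43030502 / 110903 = -388.00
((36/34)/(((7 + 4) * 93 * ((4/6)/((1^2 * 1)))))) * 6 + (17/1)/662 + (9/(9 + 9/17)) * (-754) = -24594059453/34538526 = -712.08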